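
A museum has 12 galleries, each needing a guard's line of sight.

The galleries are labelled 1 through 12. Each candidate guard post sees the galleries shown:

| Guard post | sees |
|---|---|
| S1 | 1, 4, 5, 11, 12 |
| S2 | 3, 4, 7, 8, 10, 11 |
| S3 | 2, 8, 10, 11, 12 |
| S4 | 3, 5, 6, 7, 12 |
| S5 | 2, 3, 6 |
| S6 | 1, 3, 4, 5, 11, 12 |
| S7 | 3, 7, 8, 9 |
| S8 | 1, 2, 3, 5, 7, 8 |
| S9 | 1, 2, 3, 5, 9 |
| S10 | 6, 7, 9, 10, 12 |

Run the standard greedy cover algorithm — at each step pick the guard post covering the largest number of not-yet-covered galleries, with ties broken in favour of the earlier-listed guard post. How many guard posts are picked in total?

Greedy: pick S2 (covers 6 new) → pick S9 (covers 4 new) → pick S4 (covers 2 new). Total picks: 3.

3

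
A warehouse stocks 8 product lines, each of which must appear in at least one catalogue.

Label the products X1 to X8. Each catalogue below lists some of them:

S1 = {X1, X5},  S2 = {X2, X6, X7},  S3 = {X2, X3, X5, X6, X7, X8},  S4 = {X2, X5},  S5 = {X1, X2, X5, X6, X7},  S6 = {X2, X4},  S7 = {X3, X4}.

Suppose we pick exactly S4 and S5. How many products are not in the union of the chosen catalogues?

3

Union of S4, S5 = {X1, X2, X5, X6, X7}.
Not covered: X3, X4, X8 — 3 products.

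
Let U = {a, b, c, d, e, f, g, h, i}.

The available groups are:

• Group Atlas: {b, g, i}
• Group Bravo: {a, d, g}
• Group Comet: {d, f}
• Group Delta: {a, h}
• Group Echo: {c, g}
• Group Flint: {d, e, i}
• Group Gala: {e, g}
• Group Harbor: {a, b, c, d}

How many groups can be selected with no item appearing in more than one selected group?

3

Comet, Delta, Echo are pairwise disjoint (Comet={d,f}; Delta={a,h}; Echo={c,g}).
Every remaining group overlaps one of these, and no 4 of the listed groups are pairwise disjoint, so 3 is the maximum.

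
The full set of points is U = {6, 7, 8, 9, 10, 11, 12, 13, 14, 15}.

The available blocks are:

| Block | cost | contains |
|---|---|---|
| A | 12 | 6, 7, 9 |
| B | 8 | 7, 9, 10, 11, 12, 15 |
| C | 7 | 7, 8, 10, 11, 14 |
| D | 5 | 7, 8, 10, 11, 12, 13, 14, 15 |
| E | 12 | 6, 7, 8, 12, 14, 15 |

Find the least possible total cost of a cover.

A, D together cover every point (A ∪ D = {6, 7, 8, 9, 10, 11, 12, 13, 14, 15}); total cost 12 + 5 = 17.
No covering selection has total cost below 17.

17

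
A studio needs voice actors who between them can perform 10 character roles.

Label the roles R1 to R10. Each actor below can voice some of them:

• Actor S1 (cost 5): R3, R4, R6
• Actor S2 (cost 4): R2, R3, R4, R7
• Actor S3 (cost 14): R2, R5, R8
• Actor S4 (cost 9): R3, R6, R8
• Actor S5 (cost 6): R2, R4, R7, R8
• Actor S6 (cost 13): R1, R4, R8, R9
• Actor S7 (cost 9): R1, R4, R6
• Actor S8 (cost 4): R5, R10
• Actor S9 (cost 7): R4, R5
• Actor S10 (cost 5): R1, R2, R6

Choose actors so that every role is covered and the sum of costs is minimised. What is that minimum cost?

S2, S6, S8, S10 together cover every role (S2 ∪ S6 ∪ S8 ∪ S10 = {R1, R2, R3, R4, R5, R6, R7, R8, R9, R10}); total cost 4 + 13 + 4 + 5 = 26.
The greedy pick S2, S8, S10, S5, S6 costs 32; no covering selection beats 26.

26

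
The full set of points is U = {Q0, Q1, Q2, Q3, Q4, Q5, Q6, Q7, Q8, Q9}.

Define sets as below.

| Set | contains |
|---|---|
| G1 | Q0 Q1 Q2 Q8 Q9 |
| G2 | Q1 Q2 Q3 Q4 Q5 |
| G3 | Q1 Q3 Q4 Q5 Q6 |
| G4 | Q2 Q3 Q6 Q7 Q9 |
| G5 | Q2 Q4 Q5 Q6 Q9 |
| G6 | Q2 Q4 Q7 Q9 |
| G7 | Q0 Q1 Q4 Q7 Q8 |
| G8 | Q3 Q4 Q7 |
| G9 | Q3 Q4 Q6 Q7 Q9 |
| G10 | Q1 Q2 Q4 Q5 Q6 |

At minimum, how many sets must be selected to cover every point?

3

G1, G4, and G5 cover everything between them: the union {Q0, Q1, Q2, Q3, Q4, Q5, Q6, Q7, Q8, Q9} is all of U.
No 2 of the 10 sets cover everything (all 45 combinations miss at least one point), so 3 is optimal.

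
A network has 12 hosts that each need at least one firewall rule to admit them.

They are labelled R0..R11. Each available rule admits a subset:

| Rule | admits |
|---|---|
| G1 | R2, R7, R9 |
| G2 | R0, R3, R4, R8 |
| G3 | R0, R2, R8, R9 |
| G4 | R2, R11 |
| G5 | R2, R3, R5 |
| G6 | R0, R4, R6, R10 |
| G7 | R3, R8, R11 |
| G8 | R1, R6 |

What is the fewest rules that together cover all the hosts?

5

Take {G1, G5, G6, G7, G8}. Their union is {R0, R1, R2, R3, R4, R5, R6, R7, R8, R9, R10, R11}, which is all 12 hosts.
No 4 of the 8 rules cover everything (all 70 combinations miss at least one host), so 5 is optimal.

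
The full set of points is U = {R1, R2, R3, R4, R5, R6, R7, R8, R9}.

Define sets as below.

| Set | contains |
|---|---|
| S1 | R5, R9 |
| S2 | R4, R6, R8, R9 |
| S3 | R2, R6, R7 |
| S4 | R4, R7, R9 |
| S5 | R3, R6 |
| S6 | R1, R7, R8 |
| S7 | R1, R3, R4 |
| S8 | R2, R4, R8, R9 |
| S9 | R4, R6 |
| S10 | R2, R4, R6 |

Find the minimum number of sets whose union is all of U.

S1, S2, S3, and S7 cover everything between them: the union {R1, R2, R3, R4, R5, R6, R7, R8, R9} is all of U.
Only S1 contains R5, so S1 is forced; the remaining 7 points need at least 3 more sets (each remaining set adds at most 3) — so at least 4 sets are needed, and 4 is optimal.

4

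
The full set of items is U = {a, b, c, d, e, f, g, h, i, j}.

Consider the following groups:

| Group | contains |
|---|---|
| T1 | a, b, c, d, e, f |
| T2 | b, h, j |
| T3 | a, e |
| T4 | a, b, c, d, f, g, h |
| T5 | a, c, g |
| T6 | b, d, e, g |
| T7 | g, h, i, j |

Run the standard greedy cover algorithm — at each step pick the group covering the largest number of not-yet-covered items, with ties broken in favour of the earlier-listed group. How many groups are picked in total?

3

Greedy: pick T4 (covers 7 new) → pick T7 (covers 2 new) → pick T1 (covers 1 new). Total picks: 3.
(The true minimum cover uses only 2 groups, so greedy is not optimal here.)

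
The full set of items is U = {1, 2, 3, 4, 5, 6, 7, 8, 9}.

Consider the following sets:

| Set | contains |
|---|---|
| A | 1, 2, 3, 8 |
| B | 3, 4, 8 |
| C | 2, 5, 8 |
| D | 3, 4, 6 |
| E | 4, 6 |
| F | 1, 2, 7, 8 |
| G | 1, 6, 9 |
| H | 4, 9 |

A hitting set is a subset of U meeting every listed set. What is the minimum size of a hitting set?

Take T = {2, 4, 6}. Each listed set contains at least one of these, so T is a hitting set of size 3.
No choice of 2 items meets every set, so 3 is the minimum.

3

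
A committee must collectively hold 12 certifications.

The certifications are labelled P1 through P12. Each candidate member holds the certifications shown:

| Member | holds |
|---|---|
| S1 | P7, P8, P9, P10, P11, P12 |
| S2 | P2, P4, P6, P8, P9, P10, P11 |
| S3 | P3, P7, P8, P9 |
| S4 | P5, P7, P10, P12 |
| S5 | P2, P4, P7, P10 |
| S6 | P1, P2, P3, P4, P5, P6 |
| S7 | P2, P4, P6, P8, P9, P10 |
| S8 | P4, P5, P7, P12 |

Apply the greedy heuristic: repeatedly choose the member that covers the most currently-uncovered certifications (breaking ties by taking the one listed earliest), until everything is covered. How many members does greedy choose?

3

Greedy: pick S2 (covers 7 new) → pick S4 (covers 3 new) → pick S6 (covers 2 new). Total picks: 3.
(The true minimum cover uses only 2 members, so greedy is not optimal here.)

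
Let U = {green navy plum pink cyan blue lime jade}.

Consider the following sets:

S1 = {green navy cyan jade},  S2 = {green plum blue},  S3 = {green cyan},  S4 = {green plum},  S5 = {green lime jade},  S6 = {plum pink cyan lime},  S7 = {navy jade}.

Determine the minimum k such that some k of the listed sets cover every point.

S2, S6, and S7 cover everything between them: the union {green, navy, plum, pink, cyan, blue, lime, jade} is all of U.
Only S6 contains pink, so S6 is forced; the remaining 4 points need at least 2 more sets (each remaining set adds at most 3) — so at least 3 sets are needed, and 3 is optimal.

3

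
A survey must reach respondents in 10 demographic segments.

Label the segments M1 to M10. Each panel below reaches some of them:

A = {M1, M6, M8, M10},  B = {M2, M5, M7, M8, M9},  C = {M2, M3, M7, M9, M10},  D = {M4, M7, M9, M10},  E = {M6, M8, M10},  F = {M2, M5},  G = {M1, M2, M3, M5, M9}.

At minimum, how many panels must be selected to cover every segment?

Take {A, D, G}. Their union is {M1, M2, M3, M4, M5, M6, M7, M8, M9, M10}, which is all 10 segments.
Only D contains M4, so D is forced; the remaining 6 segments need at least 2 more panels (each remaining panel adds at most 4) — so at least 3 panels are needed, and 3 is optimal.

3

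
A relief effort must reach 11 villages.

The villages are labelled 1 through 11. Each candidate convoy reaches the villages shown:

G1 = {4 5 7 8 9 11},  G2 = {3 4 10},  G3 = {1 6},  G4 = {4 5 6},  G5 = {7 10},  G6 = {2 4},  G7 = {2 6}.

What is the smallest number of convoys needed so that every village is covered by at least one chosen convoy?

4

Take {G1, G2, G3, G7}. Their union is {1, 2, 3, 4, 5, 6, 7, 8, 9, 10, 11}, which is all 11 villages.
Only G1 contains 8, so G1 is forced; the remaining 5 villages need at least 3 more convoys (each remaining convoy adds at most 2) — so at least 4 convoys are needed, and 4 is optimal.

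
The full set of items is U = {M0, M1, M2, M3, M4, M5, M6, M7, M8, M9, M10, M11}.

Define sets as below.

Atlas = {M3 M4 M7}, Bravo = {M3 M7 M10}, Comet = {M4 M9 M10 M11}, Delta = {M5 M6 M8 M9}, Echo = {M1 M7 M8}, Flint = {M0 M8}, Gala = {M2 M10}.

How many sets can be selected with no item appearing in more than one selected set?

Atlas, Flint, Gala are pairwise disjoint (Atlas={M3,M4,M7}; Flint={M0,M8}; Gala={M2,M10}).
Every remaining set overlaps one of these, and no 4 of the listed sets are pairwise disjoint, so 3 is the maximum.

3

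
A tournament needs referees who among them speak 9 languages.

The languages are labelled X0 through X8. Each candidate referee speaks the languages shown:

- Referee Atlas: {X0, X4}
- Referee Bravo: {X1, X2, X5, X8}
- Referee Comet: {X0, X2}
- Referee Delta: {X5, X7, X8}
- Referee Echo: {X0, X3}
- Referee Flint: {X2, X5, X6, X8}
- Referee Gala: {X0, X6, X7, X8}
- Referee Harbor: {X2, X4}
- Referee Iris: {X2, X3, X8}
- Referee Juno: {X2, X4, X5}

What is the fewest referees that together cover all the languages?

4

Take {Atlas, Bravo, Echo, Gala}. Their union is {X0, X1, X2, X3, X4, X5, X6, X7, X8}, which is all 9 languages.
No 3 of the 10 referees cover everything (all 120 combinations miss at least one language), so 4 is optimal.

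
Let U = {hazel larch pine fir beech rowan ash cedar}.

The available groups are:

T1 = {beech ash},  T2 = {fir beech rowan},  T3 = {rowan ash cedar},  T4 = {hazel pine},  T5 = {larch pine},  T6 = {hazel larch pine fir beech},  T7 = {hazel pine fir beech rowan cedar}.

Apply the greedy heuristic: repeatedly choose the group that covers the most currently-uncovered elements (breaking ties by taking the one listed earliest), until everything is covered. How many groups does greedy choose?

Greedy: pick T7 (covers 6 new) → pick T1 (covers 1 new) → pick T5 (covers 1 new). Total picks: 3.
(The true minimum cover uses only 2 groups, so greedy is not optimal here.)

3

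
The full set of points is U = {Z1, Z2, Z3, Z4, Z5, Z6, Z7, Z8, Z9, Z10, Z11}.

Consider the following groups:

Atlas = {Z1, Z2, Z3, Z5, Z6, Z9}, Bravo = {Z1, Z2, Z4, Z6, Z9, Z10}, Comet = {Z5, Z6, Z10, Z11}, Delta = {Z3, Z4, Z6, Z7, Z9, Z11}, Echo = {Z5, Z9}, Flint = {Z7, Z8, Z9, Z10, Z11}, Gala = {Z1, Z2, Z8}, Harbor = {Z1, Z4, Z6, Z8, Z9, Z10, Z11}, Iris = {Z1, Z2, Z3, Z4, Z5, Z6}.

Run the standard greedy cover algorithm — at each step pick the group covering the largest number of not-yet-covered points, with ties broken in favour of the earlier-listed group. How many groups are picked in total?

3

Greedy: pick Harbor (covers 7 new) → pick Atlas (covers 3 new) → pick Delta (covers 1 new). Total picks: 3.
(The true minimum cover uses only 2 groups, so greedy is not optimal here.)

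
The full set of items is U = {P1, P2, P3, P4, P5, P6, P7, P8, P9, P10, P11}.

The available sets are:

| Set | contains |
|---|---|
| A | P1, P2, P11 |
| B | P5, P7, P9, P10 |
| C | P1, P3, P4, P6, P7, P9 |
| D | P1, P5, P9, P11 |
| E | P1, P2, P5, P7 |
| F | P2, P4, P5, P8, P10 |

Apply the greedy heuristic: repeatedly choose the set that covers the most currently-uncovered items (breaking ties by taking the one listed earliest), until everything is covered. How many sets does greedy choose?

3

Greedy: pick C (covers 6 new) → pick F (covers 4 new) → pick A (covers 1 new). Total picks: 3.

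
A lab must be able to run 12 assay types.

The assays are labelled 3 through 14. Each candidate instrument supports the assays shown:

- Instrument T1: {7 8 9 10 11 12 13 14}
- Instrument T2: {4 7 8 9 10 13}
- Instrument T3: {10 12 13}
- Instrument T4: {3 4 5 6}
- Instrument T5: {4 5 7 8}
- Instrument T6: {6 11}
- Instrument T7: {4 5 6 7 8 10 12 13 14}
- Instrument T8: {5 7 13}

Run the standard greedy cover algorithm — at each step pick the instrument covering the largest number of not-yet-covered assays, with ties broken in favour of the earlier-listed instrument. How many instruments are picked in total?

3

Greedy: pick T7 (covers 9 new) → pick T1 (covers 2 new) → pick T4 (covers 1 new). Total picks: 3.
(The true minimum cover uses only 2 instruments, so greedy is not optimal here.)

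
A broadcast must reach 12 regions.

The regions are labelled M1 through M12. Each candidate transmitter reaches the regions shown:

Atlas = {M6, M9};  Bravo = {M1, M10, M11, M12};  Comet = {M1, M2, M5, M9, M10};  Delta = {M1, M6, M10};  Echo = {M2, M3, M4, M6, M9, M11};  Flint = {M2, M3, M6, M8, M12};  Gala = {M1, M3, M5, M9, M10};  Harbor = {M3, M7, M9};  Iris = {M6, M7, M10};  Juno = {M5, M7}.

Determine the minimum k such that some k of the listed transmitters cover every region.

4

Take {Bravo, Echo, Flint, Juno}. Their union is {M1, M2, M3, M4, M5, M6, M7, M8, M9, M10, M11, M12}, which is all 12 regions.
No 3 of the 10 transmitters cover everything (all 120 combinations miss at least one region), so 4 is optimal.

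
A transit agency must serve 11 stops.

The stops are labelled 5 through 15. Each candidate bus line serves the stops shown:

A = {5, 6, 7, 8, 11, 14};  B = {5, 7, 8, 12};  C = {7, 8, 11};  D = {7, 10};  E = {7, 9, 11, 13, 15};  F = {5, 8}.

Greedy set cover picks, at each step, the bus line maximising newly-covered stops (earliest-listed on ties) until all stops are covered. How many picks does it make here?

Greedy: pick A (covers 6 new) → pick E (covers 3 new) → pick B (covers 1 new) → pick D (covers 1 new). Total picks: 4.

4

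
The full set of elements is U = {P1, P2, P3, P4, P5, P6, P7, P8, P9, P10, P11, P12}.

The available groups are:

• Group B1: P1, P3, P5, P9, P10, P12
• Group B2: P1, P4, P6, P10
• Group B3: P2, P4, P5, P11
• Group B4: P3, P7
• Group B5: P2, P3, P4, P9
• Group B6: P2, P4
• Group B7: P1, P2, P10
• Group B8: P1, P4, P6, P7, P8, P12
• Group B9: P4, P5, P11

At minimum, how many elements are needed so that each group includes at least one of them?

The 3 elements {P1, P4, P7} hit every group.
The groups B4, B7, B9 are pairwise disjoint, so any hitting set needs a separate element for each — at least 3. Hence 3 is optimal.

3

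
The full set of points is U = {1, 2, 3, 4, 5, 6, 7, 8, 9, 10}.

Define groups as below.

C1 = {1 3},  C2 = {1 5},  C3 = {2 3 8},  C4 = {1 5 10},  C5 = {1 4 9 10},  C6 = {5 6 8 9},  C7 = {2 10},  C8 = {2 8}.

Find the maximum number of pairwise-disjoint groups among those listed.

C1, C6, C7 are pairwise disjoint (C1={1,3}; C6={5,6,8,9}; C7={2,10}).
Every remaining group overlaps one of these, and no 4 of the listed groups are pairwise disjoint, so 3 is the maximum.

3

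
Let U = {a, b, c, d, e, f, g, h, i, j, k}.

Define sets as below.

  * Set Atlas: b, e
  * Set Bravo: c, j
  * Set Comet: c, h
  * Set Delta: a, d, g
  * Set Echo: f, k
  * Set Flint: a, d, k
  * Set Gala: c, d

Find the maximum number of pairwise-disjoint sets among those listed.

Atlas, Bravo, Delta, Echo are pairwise disjoint (Atlas={b,e}; Bravo={c,j}; Delta={a,d,g}; Echo={f,k}).
Every remaining set overlaps one of these, and no 5 of the listed sets are pairwise disjoint, so 4 is the maximum.

4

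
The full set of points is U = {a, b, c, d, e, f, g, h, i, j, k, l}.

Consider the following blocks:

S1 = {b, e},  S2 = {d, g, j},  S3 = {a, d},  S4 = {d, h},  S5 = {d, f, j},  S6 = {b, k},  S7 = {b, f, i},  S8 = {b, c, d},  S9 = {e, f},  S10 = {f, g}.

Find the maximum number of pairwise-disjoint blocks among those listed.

3

S1, S4, S10 are pairwise disjoint (S1={b,e}; S4={d,h}; S10={f,g}).
Every remaining block overlaps one of these, and no 4 of the listed blocks are pairwise disjoint, so 3 is the maximum.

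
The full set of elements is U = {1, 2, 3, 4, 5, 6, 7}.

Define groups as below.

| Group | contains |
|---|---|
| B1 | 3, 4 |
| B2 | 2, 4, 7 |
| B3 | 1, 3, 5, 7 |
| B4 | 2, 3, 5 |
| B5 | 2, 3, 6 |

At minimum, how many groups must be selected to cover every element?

3

B2 and B3 and B5 together: B2 ∪ B3 ∪ B5 = {1, 2, 3, 4, 5, 6, 7} — every element is covered.
Only B3 contains 1, so B3 is forced; the remaining 3 elements need at least 2 more groups (each remaining group adds at most 2) — so at least 3 groups are needed, and 3 is optimal.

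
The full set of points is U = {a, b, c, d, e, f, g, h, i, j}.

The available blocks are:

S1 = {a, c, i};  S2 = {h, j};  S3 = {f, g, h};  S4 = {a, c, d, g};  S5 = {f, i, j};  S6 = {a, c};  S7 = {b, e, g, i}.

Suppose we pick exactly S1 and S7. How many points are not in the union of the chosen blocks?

Union of S1, S7 = {a, b, c, e, g, i}.
Not covered: d, f, h, j — 4 points.

4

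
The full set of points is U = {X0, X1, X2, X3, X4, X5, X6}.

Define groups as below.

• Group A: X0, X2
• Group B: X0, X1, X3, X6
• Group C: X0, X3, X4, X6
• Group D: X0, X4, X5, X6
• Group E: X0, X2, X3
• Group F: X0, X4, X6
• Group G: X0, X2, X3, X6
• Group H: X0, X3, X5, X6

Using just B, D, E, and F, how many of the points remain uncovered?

Union of B, D, E, F = {X0, X1, X2, X3, X4, X5, X6} — that's every point, so 0 are uncovered.

0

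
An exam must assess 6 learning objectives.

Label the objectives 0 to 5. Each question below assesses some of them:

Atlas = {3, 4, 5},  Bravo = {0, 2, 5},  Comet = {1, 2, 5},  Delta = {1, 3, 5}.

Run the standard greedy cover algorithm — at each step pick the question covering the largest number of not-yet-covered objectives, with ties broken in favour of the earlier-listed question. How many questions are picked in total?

3

Greedy: pick Atlas (covers 3 new) → pick Bravo (covers 2 new) → pick Comet (covers 1 new). Total picks: 3.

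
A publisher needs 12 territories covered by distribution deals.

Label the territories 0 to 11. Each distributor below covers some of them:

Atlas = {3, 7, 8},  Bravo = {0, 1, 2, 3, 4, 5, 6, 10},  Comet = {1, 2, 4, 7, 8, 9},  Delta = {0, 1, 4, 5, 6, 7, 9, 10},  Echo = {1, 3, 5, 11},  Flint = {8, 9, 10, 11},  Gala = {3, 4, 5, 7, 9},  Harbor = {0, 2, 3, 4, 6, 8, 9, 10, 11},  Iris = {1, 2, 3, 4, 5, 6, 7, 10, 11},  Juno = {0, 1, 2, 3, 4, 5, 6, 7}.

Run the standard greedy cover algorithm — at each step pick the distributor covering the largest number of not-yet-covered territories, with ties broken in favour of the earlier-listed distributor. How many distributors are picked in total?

2

Greedy: pick Harbor (covers 9 new) → pick Delta (covers 3 new). Total picks: 2.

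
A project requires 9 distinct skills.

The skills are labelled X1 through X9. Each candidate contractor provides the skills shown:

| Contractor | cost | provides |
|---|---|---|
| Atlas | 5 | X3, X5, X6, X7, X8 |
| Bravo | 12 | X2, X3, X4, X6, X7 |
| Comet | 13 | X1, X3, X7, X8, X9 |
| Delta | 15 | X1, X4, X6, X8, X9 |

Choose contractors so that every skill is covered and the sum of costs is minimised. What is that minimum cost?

Atlas, Bravo, Comet together cover every skill (Atlas ∪ Bravo ∪ Comet = {X1, X2, X3, X4, X5, X6, X7, X8, X9}); total cost 5 + 12 + 13 = 30.
The greedy pick Atlas, Delta, Bravo costs 32; no covering selection beats 30.

30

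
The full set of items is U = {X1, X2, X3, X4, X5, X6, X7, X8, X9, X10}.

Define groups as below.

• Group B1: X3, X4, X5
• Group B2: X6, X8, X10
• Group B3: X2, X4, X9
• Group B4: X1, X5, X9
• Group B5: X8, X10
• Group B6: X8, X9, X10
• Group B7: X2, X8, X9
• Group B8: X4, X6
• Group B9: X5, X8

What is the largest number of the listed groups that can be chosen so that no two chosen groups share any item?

B4, B5, B8 are pairwise disjoint (B4={X1,X5,X9}; B5={X8,X10}; B8={X4,X6}).
Every remaining group overlaps one of these, and no 4 of the listed groups are pairwise disjoint, so 3 is the maximum.

3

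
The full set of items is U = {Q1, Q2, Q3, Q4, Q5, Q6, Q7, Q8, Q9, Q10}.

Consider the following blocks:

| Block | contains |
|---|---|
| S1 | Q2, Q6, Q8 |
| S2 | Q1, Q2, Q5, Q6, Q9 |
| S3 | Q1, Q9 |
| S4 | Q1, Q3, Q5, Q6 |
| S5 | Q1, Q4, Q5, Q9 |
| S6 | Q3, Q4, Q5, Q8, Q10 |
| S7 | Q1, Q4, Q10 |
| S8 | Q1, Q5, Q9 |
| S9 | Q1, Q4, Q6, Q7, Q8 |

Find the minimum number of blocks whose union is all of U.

S2 and S6 and S9 together: S2 ∪ S6 ∪ S9 = {Q1, Q2, Q3, Q4, Q5, Q6, Q7, Q8, Q9, Q10} — every item is covered.
Only S9 contains Q7, so S9 is forced; the remaining 5 items need at least 2 more blocks (each remaining block adds at most 3) — so at least 3 blocks are needed, and 3 is optimal.

3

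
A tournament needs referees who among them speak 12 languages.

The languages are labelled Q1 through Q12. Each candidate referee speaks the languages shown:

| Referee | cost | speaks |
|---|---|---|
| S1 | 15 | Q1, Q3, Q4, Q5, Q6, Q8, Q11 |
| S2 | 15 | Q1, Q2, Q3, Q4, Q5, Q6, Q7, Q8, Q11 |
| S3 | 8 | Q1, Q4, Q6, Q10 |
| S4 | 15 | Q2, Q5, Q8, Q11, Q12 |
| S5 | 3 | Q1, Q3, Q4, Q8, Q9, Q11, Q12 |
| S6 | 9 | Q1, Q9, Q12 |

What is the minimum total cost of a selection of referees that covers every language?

26

S2, S3, S5 together cover every language (S2 ∪ S3 ∪ S5 = {Q1, Q2, Q3, Q4, Q5, Q6, Q7, Q8, Q9, Q10, Q11, Q12}); total cost 15 + 8 + 3 = 26.
No covering selection has total cost below 26.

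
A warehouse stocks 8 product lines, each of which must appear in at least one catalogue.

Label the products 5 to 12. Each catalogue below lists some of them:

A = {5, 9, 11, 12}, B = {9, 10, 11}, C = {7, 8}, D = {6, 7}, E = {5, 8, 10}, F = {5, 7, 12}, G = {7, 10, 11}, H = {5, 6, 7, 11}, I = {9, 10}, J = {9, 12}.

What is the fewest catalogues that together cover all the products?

3

Take {A, E, H}. Their union is {5, 6, 7, 8, 9, 10, 11, 12}, which is all 8 products.
No 2 of the 10 catalogues cover everything (all 45 combinations miss at least one product), so 3 is optimal.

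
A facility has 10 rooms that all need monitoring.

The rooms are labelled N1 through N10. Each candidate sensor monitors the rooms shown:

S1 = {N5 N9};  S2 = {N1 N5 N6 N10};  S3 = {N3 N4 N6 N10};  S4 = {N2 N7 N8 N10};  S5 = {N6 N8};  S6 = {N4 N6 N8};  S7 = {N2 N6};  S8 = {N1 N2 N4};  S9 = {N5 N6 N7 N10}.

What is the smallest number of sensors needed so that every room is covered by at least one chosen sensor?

4

S1 and S2 and S3 and S4 together: S1 ∪ S2 ∪ S3 ∪ S4 = {N1, N2, N3, N4, N5, N6, N7, N8, N9, N10} — every room is covered.
No 3 of the 9 sensors cover everything (all 84 combinations miss at least one room), so 4 is optimal.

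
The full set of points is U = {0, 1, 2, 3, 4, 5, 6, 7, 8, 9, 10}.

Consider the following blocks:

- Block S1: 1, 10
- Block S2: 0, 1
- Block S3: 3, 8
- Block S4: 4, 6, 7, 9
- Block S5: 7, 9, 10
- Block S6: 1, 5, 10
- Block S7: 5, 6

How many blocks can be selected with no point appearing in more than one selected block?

4

S2, S3, S5, S7 are pairwise disjoint (S2={0,1}; S3={3,8}; S5={7,9,10}; S7={5,6}).
Every remaining block overlaps one of these, and no 5 of the listed blocks are pairwise disjoint, so 4 is the maximum.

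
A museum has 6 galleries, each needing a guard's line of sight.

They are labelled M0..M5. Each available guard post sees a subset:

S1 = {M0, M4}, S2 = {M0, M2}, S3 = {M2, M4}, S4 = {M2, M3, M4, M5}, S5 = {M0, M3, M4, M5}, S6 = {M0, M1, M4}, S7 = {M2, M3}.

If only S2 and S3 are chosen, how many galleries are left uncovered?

3

Union of S2, S3 = {M0, M2, M4}.
Not covered: M1, M3, M5 — 3 galleries.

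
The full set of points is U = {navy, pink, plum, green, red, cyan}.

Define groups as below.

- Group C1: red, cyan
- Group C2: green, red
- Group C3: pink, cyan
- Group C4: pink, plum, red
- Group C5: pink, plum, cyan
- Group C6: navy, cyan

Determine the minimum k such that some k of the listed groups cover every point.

Take {C2, C5, C6}. Their union is {navy, pink, plum, green, red, cyan}, which is all 6 points.
Only C6 contains navy, so C6 is forced; the remaining 4 points need at least 2 more groups (each remaining group adds at most 3) — so at least 3 groups are needed, and 3 is optimal.

3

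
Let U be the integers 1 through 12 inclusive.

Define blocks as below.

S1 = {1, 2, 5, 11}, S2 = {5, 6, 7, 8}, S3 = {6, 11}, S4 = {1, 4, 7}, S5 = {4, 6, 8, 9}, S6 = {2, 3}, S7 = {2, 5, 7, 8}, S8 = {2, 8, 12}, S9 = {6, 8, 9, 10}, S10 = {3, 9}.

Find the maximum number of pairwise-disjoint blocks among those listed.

S3, S4, S8, S10 are pairwise disjoint (S3={6,11}; S4={1,4,7}; S8={2,8,12}; S10={3,9}).
Every remaining block overlaps one of these, and no 5 of the listed blocks are pairwise disjoint, so 4 is the maximum.

4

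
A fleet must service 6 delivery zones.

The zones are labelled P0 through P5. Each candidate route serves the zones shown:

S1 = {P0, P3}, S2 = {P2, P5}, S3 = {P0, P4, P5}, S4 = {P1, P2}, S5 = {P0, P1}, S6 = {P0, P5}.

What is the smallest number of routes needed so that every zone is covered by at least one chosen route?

Take {S1, S3, S4}. Their union is {P0, P1, P2, P3, P4, P5}, which is all 6 zones.
Only S1 contains P3, so S1 is forced; the remaining 4 zones need at least 2 more routes (each remaining route adds at most 2) — so at least 3 routes are needed, and 3 is optimal.

3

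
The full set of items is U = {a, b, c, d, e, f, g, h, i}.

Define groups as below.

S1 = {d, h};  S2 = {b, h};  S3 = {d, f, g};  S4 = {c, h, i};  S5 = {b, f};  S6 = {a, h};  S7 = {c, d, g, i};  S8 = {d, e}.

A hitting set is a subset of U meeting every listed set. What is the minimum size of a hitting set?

3

T = {d, f, h} meets every group (each contains at least one member of T), and |T| = 3.
The groups S4, S5, S8 are pairwise disjoint, so any hitting set needs a separate item for each — at least 3. Hence 3 is optimal.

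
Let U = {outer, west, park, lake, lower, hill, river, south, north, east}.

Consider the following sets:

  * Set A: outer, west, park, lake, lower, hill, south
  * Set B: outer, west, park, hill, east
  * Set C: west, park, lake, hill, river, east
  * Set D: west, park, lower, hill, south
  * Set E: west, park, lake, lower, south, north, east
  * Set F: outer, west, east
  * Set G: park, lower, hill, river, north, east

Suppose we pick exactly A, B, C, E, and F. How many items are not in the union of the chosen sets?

0

Union of A, B, C, E, F = {outer, west, park, lake, lower, hill, river, south, north, east} — that's every item, so 0 are uncovered.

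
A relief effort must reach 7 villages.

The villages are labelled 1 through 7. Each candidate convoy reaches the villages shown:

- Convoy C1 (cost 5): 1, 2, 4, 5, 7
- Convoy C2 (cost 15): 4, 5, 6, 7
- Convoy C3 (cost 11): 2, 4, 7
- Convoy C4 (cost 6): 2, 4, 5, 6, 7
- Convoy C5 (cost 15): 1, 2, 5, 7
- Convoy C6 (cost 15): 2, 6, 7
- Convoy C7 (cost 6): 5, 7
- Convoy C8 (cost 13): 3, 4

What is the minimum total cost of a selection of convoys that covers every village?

C1, C4, C8 together cover every village (C1 ∪ C4 ∪ C8 = {1, 2, 3, 4, 5, 6, 7}); total cost 5 + 6 + 13 = 24.
No covering selection has total cost below 24.

24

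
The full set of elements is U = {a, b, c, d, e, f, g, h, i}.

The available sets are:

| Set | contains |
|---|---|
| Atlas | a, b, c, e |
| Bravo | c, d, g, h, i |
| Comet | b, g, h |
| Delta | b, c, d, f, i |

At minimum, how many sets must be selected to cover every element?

Take {Atlas, Comet, Delta}. Their union is {a, b, c, d, e, f, g, h, i}, which is all 9 elements.
Only Atlas contains a, so Atlas is forced; the remaining 5 elements need at least 2 more sets (each remaining set adds at most 4) — so at least 3 sets are needed, and 3 is optimal.

3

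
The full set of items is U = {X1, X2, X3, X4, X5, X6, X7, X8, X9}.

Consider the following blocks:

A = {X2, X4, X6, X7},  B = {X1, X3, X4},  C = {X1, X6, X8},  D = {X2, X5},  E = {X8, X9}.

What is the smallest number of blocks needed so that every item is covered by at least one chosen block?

Take {A, B, D, E}. Their union is {X1, X2, X3, X4, X5, X6, X7, X8, X9}, which is all 9 items.
Only D contains X5, so D is forced; the remaining 7 items need at least 3 more blocks (each remaining block adds at most 3) — so at least 4 blocks are needed, and 4 is optimal.

4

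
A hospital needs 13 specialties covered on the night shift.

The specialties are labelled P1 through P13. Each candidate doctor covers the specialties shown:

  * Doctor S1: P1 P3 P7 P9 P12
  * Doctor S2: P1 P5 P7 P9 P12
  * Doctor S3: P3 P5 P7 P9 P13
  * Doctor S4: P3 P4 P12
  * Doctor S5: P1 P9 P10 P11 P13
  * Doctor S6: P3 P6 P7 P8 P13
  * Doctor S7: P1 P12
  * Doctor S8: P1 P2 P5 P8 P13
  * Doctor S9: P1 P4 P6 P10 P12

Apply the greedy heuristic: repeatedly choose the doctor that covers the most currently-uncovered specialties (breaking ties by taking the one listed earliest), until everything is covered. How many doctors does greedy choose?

Greedy: pick S1 (covers 5 new) → pick S8 (covers 4 new) → pick S9 (covers 3 new) → pick S5 (covers 1 new). Total picks: 4.

4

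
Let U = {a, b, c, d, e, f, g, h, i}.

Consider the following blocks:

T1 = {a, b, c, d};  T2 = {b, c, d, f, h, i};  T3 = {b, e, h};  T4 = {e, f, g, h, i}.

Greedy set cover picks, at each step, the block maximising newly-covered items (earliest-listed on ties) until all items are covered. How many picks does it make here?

3

Greedy: pick T2 (covers 6 new) → pick T4 (covers 2 new) → pick T1 (covers 1 new). Total picks: 3.
(The true minimum cover uses only 2 blocks, so greedy is not optimal here.)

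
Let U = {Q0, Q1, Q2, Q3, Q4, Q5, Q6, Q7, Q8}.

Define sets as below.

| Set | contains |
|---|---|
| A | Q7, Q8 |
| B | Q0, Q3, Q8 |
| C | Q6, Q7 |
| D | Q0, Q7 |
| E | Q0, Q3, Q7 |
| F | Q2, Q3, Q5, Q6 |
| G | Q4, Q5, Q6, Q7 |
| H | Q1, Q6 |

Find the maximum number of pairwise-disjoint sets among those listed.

A, F are pairwise disjoint (A={Q7,Q8}; F={Q2,Q3,Q5,Q6}).
Every remaining set overlaps one of these, and no 3 of the listed sets are pairwise disjoint, so 2 is the maximum.

2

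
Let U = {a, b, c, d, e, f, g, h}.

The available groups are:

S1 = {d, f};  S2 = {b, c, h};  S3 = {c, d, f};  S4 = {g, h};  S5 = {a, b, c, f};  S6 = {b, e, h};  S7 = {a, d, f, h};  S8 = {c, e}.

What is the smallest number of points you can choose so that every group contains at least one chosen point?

3

Take T = {e, f, h}. Each listed group contains at least one of these, so T is a hitting set of size 3.
The groups S1, S4, S8 are pairwise disjoint, so any hitting set needs a separate point for each — at least 3. Hence 3 is optimal.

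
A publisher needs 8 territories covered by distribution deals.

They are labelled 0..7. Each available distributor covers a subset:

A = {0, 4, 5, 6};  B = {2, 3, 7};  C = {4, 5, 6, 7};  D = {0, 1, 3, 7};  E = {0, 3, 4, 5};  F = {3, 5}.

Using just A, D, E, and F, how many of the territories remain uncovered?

1

Union of A, D, E, F = {0, 1, 3, 4, 5, 6, 7}.
Not covered: 2 — 1 territory.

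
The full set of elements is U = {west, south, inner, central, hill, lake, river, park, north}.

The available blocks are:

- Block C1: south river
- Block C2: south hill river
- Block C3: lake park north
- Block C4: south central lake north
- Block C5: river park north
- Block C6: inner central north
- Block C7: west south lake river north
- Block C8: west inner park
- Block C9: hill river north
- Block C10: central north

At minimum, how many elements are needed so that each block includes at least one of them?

H = {central, river, park} meets every block (each contains at least one member of H), and |H| = 3.
The blocks C1, C8, C10 are pairwise disjoint, so any hitting set needs a separate element for each — at least 3. Hence 3 is optimal.

3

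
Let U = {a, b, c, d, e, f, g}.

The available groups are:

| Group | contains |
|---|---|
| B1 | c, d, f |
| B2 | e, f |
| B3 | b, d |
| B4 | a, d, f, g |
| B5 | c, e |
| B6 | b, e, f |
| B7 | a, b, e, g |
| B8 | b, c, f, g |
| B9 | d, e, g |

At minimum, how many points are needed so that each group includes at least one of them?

Take H = {d, e, f}. Each listed group contains at least one of these, so H is a hitting set of size 3.
No choice of 2 points meets every group, so 3 is the minimum.

3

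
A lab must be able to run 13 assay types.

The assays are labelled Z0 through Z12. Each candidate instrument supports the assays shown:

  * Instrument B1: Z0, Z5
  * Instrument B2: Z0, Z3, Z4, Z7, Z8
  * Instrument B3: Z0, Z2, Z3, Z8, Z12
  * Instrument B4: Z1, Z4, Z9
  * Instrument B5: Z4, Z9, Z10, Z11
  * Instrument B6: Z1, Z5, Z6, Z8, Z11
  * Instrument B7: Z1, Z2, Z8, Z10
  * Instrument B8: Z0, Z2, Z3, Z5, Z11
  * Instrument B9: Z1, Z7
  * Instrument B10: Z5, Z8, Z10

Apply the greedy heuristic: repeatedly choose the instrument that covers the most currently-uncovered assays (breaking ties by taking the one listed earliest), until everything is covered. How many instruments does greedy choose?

Greedy: pick B2 (covers 5 new) → pick B6 (covers 4 new) → pick B3 (covers 2 new) → pick B5 (covers 2 new). Total picks: 4.

4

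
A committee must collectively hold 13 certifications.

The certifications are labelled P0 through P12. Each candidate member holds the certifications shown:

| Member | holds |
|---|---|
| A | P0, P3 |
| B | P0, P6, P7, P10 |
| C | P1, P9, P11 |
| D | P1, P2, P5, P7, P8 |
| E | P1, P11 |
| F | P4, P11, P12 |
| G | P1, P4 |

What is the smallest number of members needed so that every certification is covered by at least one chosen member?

A and B and C and D and F together: A ∪ B ∪ C ∪ D ∪ F = {P0, P1, P2, P3, P4, P5, P6, P7, P8, P9, P10, P11, P12} — every certification is covered.
No 4 of the 7 members cover everything (all 35 combinations miss at least one certification), so 5 is optimal.

5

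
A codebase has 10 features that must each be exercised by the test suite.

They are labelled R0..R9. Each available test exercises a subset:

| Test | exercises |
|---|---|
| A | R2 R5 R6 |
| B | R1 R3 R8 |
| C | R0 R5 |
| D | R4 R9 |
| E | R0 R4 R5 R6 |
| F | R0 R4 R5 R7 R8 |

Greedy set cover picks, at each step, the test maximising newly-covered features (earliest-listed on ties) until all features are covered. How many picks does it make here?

4

Greedy: pick F (covers 5 new) → pick A (covers 2 new) → pick B (covers 2 new) → pick D (covers 1 new). Total picks: 4.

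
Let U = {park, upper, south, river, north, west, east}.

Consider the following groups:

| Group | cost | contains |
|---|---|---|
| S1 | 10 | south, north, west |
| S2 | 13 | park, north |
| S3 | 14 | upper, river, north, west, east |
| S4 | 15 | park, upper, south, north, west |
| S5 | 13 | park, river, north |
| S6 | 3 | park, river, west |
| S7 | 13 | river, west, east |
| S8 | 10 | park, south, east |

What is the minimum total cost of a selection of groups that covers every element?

S3, S8 together cover every element (S3 ∪ S8 = {park, upper, south, river, north, west, east}); total cost 14 + 10 = 24.
The greedy pick S6, S3, S1 costs 27; no covering selection beats 24.

24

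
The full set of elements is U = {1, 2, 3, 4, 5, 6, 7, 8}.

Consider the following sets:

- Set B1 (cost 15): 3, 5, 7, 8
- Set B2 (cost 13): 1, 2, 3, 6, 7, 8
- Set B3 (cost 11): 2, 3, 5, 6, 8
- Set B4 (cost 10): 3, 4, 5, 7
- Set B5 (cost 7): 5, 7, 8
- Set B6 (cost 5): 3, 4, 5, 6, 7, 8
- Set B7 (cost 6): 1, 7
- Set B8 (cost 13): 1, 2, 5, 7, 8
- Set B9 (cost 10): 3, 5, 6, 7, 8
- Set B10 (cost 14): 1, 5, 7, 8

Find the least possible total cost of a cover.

18

B6, B8 together cover every element (B6 ∪ B8 = {1, 2, 3, 4, 5, 6, 7, 8}); total cost 5 + 13 = 18.
The greedy pick B6, B7, B3 costs 22; no covering selection beats 18.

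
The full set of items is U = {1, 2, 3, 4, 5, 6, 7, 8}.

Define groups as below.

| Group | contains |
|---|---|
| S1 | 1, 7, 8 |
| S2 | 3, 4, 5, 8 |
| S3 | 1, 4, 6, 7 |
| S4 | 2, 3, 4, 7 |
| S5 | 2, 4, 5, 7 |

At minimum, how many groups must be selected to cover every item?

S2 and S3 and S5 together: S2 ∪ S3 ∪ S5 = {1, 2, 3, 4, 5, 6, 7, 8} — every item is covered.
Only S3 contains 6, so S3 is forced; the remaining 4 items need at least 2 more groups (each remaining group adds at most 3) — so at least 3 groups are needed, and 3 is optimal.

3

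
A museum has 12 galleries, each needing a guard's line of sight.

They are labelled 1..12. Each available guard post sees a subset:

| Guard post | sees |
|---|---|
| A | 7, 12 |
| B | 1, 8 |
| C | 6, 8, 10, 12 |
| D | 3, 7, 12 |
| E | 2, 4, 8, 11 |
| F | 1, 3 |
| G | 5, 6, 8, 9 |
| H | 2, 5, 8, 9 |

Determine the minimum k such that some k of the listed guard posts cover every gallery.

Take {C, D, E, F, H}. Their union is {1, 2, 3, 4, 5, 6, 7, 8, 9, 10, 11, 12}, which is all 12 galleries.
No 4 of the 8 guard posts cover everything (all 70 combinations miss at least one gallery), so 5 is optimal.

5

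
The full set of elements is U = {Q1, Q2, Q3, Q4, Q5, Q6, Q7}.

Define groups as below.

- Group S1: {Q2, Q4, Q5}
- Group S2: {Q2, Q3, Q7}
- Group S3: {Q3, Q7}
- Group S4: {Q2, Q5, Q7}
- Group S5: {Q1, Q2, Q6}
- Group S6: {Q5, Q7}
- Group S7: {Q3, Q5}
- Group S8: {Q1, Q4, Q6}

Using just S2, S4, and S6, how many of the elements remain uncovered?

Union of S2, S4, S6 = {Q2, Q3, Q5, Q7}.
Not covered: Q1, Q4, Q6 — 3 elements.

3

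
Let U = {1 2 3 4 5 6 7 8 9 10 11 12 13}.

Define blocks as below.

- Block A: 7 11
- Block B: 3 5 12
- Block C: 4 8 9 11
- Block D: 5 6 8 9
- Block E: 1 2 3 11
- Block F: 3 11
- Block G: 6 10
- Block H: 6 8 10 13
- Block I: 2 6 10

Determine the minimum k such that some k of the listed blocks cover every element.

5

A and B and C and E and H together: A ∪ B ∪ C ∪ E ∪ H = {1, 2, 3, 4, 5, 6, 7, 8, 9, 10, 11, 12, 13} — every element is covered.
No 4 of the 9 blocks cover everything (all 126 combinations miss at least one element), so 5 is optimal.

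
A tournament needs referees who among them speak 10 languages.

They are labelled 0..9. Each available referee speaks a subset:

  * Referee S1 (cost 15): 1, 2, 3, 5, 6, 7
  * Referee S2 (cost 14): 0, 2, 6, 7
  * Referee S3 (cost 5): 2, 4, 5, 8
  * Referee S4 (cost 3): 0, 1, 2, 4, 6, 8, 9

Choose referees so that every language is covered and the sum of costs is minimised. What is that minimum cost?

18

S1, S4 together cover every language (S1 ∪ S4 = {0, 1, 2, 3, 4, 5, 6, 7, 8, 9}); total cost 15 + 3 = 18.
No covering selection has total cost below 18.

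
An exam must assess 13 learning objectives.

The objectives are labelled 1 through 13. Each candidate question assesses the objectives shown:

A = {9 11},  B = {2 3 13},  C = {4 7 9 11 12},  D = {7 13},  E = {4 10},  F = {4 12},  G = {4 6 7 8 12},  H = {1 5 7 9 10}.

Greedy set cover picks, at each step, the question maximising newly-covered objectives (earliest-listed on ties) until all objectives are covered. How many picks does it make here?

4

Greedy: pick C (covers 5 new) → pick B (covers 3 new) → pick H (covers 3 new) → pick G (covers 2 new). Total picks: 4.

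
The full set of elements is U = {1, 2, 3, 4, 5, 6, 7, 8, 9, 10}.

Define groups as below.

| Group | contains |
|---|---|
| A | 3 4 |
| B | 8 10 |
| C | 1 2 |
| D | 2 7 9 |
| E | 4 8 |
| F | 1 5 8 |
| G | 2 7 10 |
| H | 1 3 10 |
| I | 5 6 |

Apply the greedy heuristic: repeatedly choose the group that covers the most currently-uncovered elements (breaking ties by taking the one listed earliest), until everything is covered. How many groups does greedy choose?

Greedy: pick D (covers 3 new) → pick F (covers 3 new) → pick A (covers 2 new) → pick B (covers 1 new) → pick I (covers 1 new). Total picks: 5.
(The true minimum cover uses only 4 groups, so greedy is not optimal here.)

5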